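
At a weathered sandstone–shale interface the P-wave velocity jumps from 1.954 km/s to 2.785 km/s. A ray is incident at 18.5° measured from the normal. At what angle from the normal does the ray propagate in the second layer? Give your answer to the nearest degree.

sin θ₁/V₁ = sin θ₂/V₂ ⇒ sin θ₂ = 2.785·sin 18.5°/1.954 = 2.785·0.3173/1.954 = 0.4522.
θ₂ = sin⁻¹(0.4522) = 26.89° (from vertical).

27°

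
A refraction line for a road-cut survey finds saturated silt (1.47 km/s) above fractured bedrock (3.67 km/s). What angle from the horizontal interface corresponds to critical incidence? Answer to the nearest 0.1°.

Critical incidence: sin θ_c = V₁/V₂ = 1.47/3.67 = 0.4005.
θ_c = arcsin 0.4005 = 23.61°.
Measured from the interface: 90° − 23.61° = 66.39°.

66.4°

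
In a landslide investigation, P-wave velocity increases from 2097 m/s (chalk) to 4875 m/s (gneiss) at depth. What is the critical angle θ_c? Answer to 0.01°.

At critical incidence the refracted ray runs along the interface (θ₂ = 90°), so sin θ_c = V₁/V₂.
θ_c = arcsin(2097/4875) = arcsin 0.4302 = 25.48°.

25.48°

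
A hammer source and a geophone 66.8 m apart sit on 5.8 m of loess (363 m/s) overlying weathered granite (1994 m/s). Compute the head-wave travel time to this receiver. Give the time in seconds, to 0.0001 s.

0.0649 s

θ_c = arcsin(V₁/V₂) = arcsin(363/1994) = 10.49°, cos θ_c = 0.9833.
Intercept time tᵢ = 2h cos θ_c / V₁ = 2·5.8·0.9833/363 = 0.03142 s.
t = x/V₂ + tᵢ = 66.8/1994 + 0.03142 = 0.06492 s.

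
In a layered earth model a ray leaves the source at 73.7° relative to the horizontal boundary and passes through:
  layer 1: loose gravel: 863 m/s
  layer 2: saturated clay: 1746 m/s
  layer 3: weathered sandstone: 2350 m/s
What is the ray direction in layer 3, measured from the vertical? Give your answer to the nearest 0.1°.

49.8°

From the normal: θ₁ = 90° − 73.7° = 16.3°.
Snell's law across each interface conserves sin θ / V, so sin θ_3 = V_3·sin θ₁/V₁.
sin θ_3 = 2350 × sin 16.3° / 863 = 0.7643.
θ_3 = 49.84° from the vertical.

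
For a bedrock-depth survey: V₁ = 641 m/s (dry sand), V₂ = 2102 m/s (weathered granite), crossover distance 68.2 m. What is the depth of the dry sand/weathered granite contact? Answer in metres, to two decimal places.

24.89 m

x_cross = 2h·√((V₂+V₁)/(V₂−V₁)) → h = x_cross / (2·√((V₂+V₁)/(V₂−V₁))).
√((V₂+V₁)/(V₂−V₁)) = √((2102+641)/(2102−641)) = 1.3702.
h = 68.2 / (2·1.3702) = 24.89 m.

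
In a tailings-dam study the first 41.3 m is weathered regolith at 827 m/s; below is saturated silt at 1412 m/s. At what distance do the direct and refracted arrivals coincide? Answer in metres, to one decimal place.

θ_c = arcsin(827/1412) = 35.85°, so cos θ_c = 0.8105 and tᵢ = 2h cos θ_c/V₁ = 0.0810 s.
At crossover x/V₁ = x/V₂ + tᵢ ⇒ x = tᵢ/(1/V₁ − 1/V₂) = 0.08096/(1.2092e-03 − 7.0822e-04) = 161.60 m.

161.6 m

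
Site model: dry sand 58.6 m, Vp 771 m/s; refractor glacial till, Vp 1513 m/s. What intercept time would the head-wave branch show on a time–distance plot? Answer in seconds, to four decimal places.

0.1308 s

θ_c = arcsin(V₁/V₂) = arcsin(771/1513) = 30.64°; cos θ_c = 0.8604.
tᵢ = 2h·cos θ_c / V₁ = 2·58.6·0.8604 / 771 = 0.13079 s.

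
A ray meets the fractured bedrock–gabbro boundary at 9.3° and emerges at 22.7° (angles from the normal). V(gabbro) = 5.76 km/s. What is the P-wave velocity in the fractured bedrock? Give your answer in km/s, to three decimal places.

Snell's law: sin 9.3°/V₁ = sin 22.7°/V₂.
V₁ = V₂·sin 9.3°/sin 22.7° = 5.76 × 0.4188 = 2.412 km/s.

2.412 km/s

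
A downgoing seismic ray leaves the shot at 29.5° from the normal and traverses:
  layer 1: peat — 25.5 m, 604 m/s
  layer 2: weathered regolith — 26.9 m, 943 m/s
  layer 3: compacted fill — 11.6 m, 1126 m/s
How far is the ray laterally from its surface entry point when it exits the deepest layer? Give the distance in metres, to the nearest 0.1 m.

p = sin θ₁/V₁ = sin 29.5°/604 = 8.1527e-04 s/m is conserved through the stack.
Layer 1: θ = 29.50°; offset = 25.5·tan 29.50° = 14.427 m.
Layer 2: sin θ = p·943 = 0.7688 → θ = 50.25°; offset = 26.9·tan 50.25° = 32.339 m.
Layer 3: sin θ = p·1126 = 0.9180 → θ = 66.63°; offset = 11.6·tan 66.63° = 26.851 m.
Σ offsets = 73.617 m.

73.6 m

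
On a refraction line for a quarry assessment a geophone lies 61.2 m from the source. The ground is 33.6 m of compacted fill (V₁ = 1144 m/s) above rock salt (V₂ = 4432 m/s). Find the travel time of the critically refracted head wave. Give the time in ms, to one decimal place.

θ_c = arcsin(V₁/V₂) = arcsin(1144/4432) = 14.96°, cos θ_c = 0.9661.
Intercept time tᵢ = 2h cos θ_c / V₁ = 2·33.6·0.9661/1144 = 0.05675 s.
t = x/V₂ + tᵢ = 61.2/4432 + 0.05675 = 0.07056 s.

70.6 ms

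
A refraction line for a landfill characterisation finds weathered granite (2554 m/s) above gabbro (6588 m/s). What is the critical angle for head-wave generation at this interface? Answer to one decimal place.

At critical incidence the refracted ray runs along the interface (θ₂ = 90°), so sin θ_c = V₁/V₂.
θ_c = arcsin(2554/6588) = arcsin 0.3877 = 22.81°.

22.8°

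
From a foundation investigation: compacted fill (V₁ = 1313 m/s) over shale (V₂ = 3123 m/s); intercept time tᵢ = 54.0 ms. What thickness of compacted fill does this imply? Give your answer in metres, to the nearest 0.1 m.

39.1 m

h = tᵢ·V₁·V₂ / (2·√(V₂²−V₁²)).
√(V₂²−V₁²) = √(3123² − 1313²) = 2833.6 m/s.
h = 0.054 s × 1313 × 3123 / (2 × 2833.6) = 39.07 m.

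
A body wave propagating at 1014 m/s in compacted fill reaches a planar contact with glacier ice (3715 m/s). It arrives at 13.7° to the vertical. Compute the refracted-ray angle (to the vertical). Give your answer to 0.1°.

60.2°

Snell's law: sin θ₂ = (V₂/V₁)·sin θ₁ = (3715/1014)·sin 13.7° = 0.8677.
θ₂ = arcsin 0.8677 = 60.19° from the normal.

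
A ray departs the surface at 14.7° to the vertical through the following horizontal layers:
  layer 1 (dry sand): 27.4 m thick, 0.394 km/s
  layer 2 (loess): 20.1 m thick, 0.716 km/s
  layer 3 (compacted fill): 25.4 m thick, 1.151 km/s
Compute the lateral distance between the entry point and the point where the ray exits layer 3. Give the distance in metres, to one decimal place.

p = sin θ₁/V₁ = sin 14.7°/0.394 = 6.4406e-01 s/km is conserved through the stack.
Layer 1: θ = 14.70°; offset = 27.4·tan 14.70° = 7.188 m.
Layer 2: sin θ = p·0.716 = 0.4611 → θ = 27.46°; offset = 20.1·tan 27.46° = 10.446 m.
Layer 3: sin θ = p·1.151 = 0.7413 → θ = 47.84°; offset = 25.4·tan 47.84° = 28.055 m.
Summing the layer offsets gives 45.689 m.

45.7 m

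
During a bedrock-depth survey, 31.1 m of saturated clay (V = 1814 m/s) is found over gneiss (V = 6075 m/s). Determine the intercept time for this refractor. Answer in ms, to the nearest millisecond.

33 ms

θ_c = arcsin(V₁/V₂) = arcsin(1814/6075) = 17.37°; cos θ_c = 0.9544.
tᵢ = 2h·cos θ_c / V₁ = 2·31.1·0.9544 / 1814 = 0.03272 s.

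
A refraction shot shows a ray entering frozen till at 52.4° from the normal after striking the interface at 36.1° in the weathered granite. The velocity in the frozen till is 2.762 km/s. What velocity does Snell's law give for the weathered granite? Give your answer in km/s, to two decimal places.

Snell's law: sin 36.1°/V₁ = sin 52.4°/V₂.
V₁ = V₂·sin 36.1°/sin 52.4° = 2.762 × 0.7437 = 2.05 km/s.

2.05 km/s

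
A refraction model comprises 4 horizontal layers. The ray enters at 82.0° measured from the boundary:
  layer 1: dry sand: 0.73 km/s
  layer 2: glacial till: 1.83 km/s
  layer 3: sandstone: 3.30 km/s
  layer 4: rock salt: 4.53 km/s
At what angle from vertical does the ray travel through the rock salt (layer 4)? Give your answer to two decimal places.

From the normal: θ₁ = 90° − 82.0° = 8.0°.
Snell's law across each interface conserves sin θ / V, so sin θ_4 = V_4·sin θ₁/V₁.
sin θ_4 = 4.53 × sin 8.0° / 0.73 = 0.8636.
θ_4 = 59.73° from the vertical.

59.73°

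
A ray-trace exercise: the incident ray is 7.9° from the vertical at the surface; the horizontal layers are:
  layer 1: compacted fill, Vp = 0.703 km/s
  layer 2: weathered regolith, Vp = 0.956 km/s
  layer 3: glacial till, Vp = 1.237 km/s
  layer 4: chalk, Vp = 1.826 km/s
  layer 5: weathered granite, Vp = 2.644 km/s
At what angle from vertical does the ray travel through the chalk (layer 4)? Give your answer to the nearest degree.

21°

Snell's law across each interface conserves sin θ / V, so sin θ_4 = V_4·sin θ₁/V₁.
sin θ_4 = 1.826 × sin 7.9° / 0.703 = 0.3570.
θ_4 = arcsin 0.3570 = 20.92°.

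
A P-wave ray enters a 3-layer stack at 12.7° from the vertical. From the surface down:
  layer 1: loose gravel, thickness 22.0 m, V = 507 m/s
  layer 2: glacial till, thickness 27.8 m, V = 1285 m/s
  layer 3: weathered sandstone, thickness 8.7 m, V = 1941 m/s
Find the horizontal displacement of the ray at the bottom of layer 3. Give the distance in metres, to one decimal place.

p = sin θ₁/V₁ = sin 12.7°/507 = 4.3362e-04 s/m is conserved through the stack.
Layer 1: θ = 12.70°; offset = 22.0·tan 12.70° = 4.958 m.
Layer 2: sin θ = p·1285 = 0.5572 → θ = 33.86°; offset = 27.8·tan 33.86° = 18.655 m.
Layer 3: sin θ = p·1941 = 0.8417 → θ = 57.32°; offset = 8.7·tan 57.32° = 13.560 m.
Summing the layer offsets gives 37.172 m.

37.2 m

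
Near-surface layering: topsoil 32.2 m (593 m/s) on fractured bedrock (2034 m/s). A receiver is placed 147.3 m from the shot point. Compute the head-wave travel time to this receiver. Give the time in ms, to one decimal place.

176.3 ms

θ_c = arcsin(V₁/V₂) = arcsin(593/2034) = 16.95°, cos θ_c = 0.9566.
Intercept time tᵢ = 2h cos θ_c / V₁ = 2·32.2·0.9566/593 = 0.10388 s.
t = x/V₂ + tᵢ = 147.3/2034 + 0.10388 = 0.17630 s.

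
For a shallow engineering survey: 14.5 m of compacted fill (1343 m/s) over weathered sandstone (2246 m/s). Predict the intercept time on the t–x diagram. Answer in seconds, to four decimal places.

θ_c = arcsin(V₁/V₂) = arcsin(1343/2246) = 36.72°; cos θ_c = 0.8015.
tᵢ = 2h·cos θ_c / V₁ = 2·14.5·0.8015 / 1343 = 0.01731 s.

0.0173 s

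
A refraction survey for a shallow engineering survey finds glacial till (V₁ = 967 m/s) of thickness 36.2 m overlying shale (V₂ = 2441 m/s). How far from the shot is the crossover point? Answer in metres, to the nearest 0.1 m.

110.1 m

x_cross = 2h·√((V₂+V₁)/(V₂−V₁)).
(V₂+V₁)/(V₂−V₁) = (2441+967)/(2441−967) = 2.3121; √ = 1.5206.
x_cross = 2·36.2·1.5206 = 110.09 m.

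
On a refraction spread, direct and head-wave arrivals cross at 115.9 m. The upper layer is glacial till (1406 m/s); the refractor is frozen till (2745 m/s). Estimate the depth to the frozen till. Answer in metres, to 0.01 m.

32.91 m

x_cross = 2h·√((V₂+V₁)/(V₂−V₁)) → h = x_cross / (2·√((V₂+V₁)/(V₂−V₁))).
√((V₂+V₁)/(V₂−V₁)) = √((2745+1406)/(2745−1406)) = 1.7607.
h = 115.9 / (2·1.7607) = 32.91 m.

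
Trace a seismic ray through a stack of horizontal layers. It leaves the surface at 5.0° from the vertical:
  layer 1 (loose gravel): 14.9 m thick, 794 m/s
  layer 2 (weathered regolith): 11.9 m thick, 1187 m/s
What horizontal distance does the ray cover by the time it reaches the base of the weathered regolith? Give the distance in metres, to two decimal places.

Apply Snell's law at each interface; in layer i the horizontal offset is hᵢ·tan θᵢ.
Layer 1: θ = 5.00°; offset = 14.9·tan 5.00° = 1.3036 m.
Layer 2: sin θ = 1187·sin 5.0°/794 = 0.1303, θ = 7.49°; offset = 11.9·tan 7.49° = 1.5638 m.
Σ offsets = 2.8674 m.

2.87 m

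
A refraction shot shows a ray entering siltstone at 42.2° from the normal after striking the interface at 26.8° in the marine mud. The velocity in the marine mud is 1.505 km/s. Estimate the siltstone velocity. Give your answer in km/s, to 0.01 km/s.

2.24 km/s

Snell's law: sin 26.8°/V₁ = sin 42.2°/V₂.
V₂ = V₁·sin 42.2°/sin 26.8° = 1.505 × 1.4898 = 2.24 km/s.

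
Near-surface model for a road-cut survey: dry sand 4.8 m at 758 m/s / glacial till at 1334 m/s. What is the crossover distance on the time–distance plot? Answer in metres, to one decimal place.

18.3 m

θ_c = arcsin(758/1334) = 34.63°, so cos θ_c = 0.8229 and tᵢ = 2h cos θ_c/V₁ = 0.0104 s.
At crossover x/V₁ = x/V₂ + tᵢ ⇒ x = tᵢ/(1/V₁ − 1/V₂) = 0.01042/(1.3193e-03 − 7.4963e-04) = 18.30 m.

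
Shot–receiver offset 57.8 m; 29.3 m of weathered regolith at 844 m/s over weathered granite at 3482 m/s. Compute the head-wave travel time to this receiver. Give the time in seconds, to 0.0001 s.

0.0840 s

t = x/V₂ + 2h·√(V₂²−V₁²)/(V₁V₂).
√(V₂²−V₁²) = √(3482²−844²) = 3378.2 m/s; delay term = 2·29.3·3378.2/(844·3482) = 0.06736 s.
t = 57.8/3482 + 0.06736 = 0.08396 s.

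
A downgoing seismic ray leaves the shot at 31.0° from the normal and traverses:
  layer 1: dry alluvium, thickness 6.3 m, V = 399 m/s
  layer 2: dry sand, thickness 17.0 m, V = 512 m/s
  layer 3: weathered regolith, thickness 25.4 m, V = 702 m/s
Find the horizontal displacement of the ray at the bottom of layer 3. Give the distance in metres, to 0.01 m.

Apply Snell's law at each interface; in layer i the horizontal offset is hᵢ·tan θᵢ.
Layer 1: θ = 31.00°; offset = 6.3·tan 31.00° = 3.7854 m.
Layer 2: sin θ = 512·sin 31.0°/399 = 0.6609, θ = 41.37°; offset = 17.0·tan 41.37° = 14.9710 m.
Layer 3: sin θ = 702·sin 31.0°/399 = 0.9062, θ = 64.98°; offset = 25.4·tan 64.98° = 54.4199 m.
Σ offsets = 73.1763 m.

73.18 m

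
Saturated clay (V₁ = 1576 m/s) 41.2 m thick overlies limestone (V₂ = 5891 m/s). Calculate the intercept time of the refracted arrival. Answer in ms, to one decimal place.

50.4 ms

tᵢ = 2h·√(V₂²−V₁²)/(V₁V₂).
√(V₂²−V₁²) = √(5891²−1576²) = 5676.3 m/s.
tᵢ = 2·41.2·5676.3/(1576·5891) = 0.05038 s.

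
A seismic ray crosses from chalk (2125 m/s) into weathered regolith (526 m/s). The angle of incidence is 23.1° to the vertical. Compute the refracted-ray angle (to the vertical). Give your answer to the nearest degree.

6°

Snell's law: sin θ₂ = (V₂/V₁)·sin θ₁ = (526/2125)·sin 23.1° = 0.0971.
θ₂ = arcsin 0.0971 = 5.57° from the normal.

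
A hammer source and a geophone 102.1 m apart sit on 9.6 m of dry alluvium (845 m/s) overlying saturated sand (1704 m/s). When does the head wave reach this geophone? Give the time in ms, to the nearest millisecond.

t = x/V₂ + 2h·√(V₂²−V₁²)/(V₁V₂).
√(V₂²−V₁²) = √(1704²−845²) = 1479.7 m/s; delay term = 2·9.6·1479.7/(845·1704) = 0.01973 s.
t = 102.1/1704 + 0.01973 = 0.07965 s.

80 ms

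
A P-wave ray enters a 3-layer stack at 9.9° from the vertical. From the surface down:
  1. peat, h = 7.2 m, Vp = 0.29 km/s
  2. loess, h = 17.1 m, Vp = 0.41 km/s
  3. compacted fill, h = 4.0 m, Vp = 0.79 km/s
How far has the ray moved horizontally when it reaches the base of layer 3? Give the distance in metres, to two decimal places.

Apply Snell's law at each interface; in layer i the horizontal offset is hᵢ·tan θᵢ.
Layer 1: θ = 9.90°; offset = 7.2·tan 9.90° = 1.2566 m.
Layer 2: sin θ = 0.41·sin 9.9°/0.29 = 0.2431, θ = 14.07°; offset = 17.1·tan 14.07° = 4.2851 m.
Layer 3: sin θ = 0.79·sin 9.9°/0.29 = 0.4684, θ = 27.93°; offset = 4.0·tan 27.93° = 2.1204 m.
Total horizontal offset = 7.6620 m.

7.66 m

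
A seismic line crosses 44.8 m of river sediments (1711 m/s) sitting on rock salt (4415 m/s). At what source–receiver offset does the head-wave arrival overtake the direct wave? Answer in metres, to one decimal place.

134.9 m

x_cross = 2h·√((V₂+V₁)/(V₂−V₁)).
(V₂+V₁)/(V₂−V₁) = (4415+1711)/(4415−1711) = 2.2655; √ = 1.5052.
x_cross = 2·44.8·1.5052 = 134.86 m.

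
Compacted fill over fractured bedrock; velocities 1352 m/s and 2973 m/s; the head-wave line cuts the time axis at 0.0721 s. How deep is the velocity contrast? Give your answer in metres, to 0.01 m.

54.73 m

h = tᵢ·V₁·V₂ / (2·√(V₂²−V₁²)).
√(V₂²−V₁²) = √(2973² − 1352²) = 2647.8 m/s.
h = 0.0721 s × 1352 × 2973 / (2 × 2647.8) = 54.73 m.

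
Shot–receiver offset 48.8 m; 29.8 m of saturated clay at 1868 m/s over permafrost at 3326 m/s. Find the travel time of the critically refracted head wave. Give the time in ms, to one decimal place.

41.1 ms

t = x/V₂ + 2h·√(V₂²−V₁²)/(V₁V₂).
√(V₂²−V₁²) = √(3326²−1868²) = 2751.9 m/s; delay term = 2·29.8·2751.9/(1868·3326) = 0.02640 s.
t = 48.8/3326 + 0.02640 = 0.04107 s.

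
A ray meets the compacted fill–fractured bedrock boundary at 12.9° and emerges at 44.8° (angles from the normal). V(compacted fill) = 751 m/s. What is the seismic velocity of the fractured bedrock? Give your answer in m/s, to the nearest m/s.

2370 m/s

sin 12.9° = 0.2233; sin 44.8° = 0.7046.
V₂ = V₁·(sin θ₂/sin θ₁) = 751·(0.7046/0.2233) = 2370.35 m/s.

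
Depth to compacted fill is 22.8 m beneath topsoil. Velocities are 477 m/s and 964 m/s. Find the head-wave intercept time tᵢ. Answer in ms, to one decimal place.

83.1 ms

tᵢ = 2h·√(V₂²−V₁²)/(V₁V₂).
√(V₂²−V₁²) = √(964²−477²) = 837.7 m/s.
tᵢ = 2·22.8·837.7/(477·964) = 0.08307 s.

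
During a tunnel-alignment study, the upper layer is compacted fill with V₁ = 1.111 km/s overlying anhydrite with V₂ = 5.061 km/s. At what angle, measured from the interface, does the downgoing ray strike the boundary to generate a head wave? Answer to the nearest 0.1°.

77.3°

Critical incidence: sin θ_c = V₁/V₂ = 1.111/5.061 = 0.2195.
θ_c = arcsin 0.2195 = 12.68°.
Measured from the interface: 90° − 12.68° = 77.32°.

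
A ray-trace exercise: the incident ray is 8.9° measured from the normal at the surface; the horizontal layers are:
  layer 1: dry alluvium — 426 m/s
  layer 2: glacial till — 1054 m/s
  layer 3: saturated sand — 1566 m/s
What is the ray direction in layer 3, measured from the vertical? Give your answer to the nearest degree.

Ray parameter p = sin 8.9° / 426 = 3.6317e-04 s/m.
sin θ_3 = p·V_3 = 3.6317e-04 × 1566 = 0.5687.
θ_3 = arcsin 0.5687 = 34.66°.

35°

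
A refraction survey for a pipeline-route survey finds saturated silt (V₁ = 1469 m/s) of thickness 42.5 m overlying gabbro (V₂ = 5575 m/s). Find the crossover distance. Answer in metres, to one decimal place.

111.3 m

θ_c = arcsin(1469/5575) = 15.28°, so cos θ_c = 0.9647 and tᵢ = 2h cos θ_c/V₁ = 0.0558 s.
At crossover x/V₁ = x/V₂ + tᵢ ⇒ x = tᵢ/(1/V₁ − 1/V₂) = 0.05582/(6.8074e-04 − 1.7937e-04) = 111.33 m.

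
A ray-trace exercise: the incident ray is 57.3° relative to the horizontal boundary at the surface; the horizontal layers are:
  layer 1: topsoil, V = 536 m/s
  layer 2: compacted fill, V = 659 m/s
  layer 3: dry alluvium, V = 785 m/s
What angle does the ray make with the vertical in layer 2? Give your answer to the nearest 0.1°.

From the normal: θ₁ = 90° − 57.3° = 32.7°.
Snell's law across each interface conserves sin θ / V, so sin θ_2 = V_2·sin θ₁/V₁.
sin θ_2 = 659 × sin 32.7° / 536 = 0.6642.
θ_2 = 41.62° from the vertical.

41.6°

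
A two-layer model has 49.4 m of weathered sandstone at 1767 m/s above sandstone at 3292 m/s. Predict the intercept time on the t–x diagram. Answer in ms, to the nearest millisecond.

47 ms

tᵢ = 2h·√(V₂²−V₁²)/(V₁V₂).
√(V₂²−V₁²) = √(3292²−1767²) = 2777.6 m/s.
tᵢ = 2·49.4·2777.6/(1767·3292) = 0.04718 s.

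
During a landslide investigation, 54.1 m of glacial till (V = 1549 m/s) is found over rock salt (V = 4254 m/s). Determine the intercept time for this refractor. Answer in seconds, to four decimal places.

0.0651 s

tᵢ = 2h·√(V₂²−V₁²)/(V₁V₂).
√(V₂²−V₁²) = √(4254²−1549²) = 3962.0 m/s.
tᵢ = 2·54.1·3962.0/(1549·4254) = 0.06506 s.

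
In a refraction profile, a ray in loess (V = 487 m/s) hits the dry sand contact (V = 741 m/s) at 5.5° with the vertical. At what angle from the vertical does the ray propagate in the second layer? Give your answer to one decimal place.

8.4°

Snell's law: sin θ₂ = (V₂/V₁)·sin θ₁ = (741/487)·sin 5.5° = 0.1458.
θ₂ = sin⁻¹(0.1458) = 8.39° (from vertical).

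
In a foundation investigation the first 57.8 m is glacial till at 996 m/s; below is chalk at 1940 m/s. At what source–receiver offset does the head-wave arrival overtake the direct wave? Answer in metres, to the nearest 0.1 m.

x_cross = 2h·√((V₂+V₁)/(V₂−V₁)).
(V₂+V₁)/(V₂−V₁) = (1940+996)/(1940−996) = 3.1102; √ = 1.7636.
x_cross = 2·57.8·1.7636 = 203.87 m.

203.9 m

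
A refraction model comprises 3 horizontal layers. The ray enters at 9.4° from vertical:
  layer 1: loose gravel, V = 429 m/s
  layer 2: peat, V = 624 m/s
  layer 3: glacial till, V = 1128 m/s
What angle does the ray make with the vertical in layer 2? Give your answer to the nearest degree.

14°

Snell's law across each interface conserves sin θ / V, so sin θ_2 = V_2·sin θ₁/V₁.
sin θ_2 = 624 × sin 9.4° / 429 = 0.2376.
θ_2 = arcsin 0.2376 = 13.74°.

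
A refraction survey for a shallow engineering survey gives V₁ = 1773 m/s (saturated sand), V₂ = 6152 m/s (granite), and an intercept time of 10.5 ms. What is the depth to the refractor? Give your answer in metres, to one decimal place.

9.7 m

h = tᵢ·V₁·V₂ / (2·√(V₂²−V₁²)).
√(V₂²−V₁²) = √(6152² − 1773²) = 5891.0 m/s.
h = 0.0105 s × 1773 × 6152 / (2 × 5891.0) = 9.72 m.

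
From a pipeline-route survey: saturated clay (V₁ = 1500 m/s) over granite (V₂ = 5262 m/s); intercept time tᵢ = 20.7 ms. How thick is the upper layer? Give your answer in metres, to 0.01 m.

16.20 m

θ_c = arcsin(1500/5262) = 16.56°; cos θ_c = 0.9585.
tᵢ = 2h cos θ_c/V₁ ⇒ h = tᵢ·V₁/(2 cos θ_c) = 0.0207·1500/(2·0.9585) = 16.20 m.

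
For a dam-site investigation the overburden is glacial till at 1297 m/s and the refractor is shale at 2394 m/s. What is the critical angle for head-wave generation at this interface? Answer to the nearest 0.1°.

32.8°

At critical incidence the refracted ray runs along the interface (θ₂ = 90°), so sin θ_c = V₁/V₂.
θ_c = arcsin(1297/2394) = arcsin 0.5418 = 32.80°.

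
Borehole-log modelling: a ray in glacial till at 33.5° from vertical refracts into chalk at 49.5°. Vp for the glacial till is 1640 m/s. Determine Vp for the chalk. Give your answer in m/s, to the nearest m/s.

2259 m/s

sin 33.5° = 0.5519; sin 49.5° = 0.7604.
V₂ = V₁·(sin θ₂/sin θ₁) = 1640·(0.7604/0.5519) = 2259.44 m/s.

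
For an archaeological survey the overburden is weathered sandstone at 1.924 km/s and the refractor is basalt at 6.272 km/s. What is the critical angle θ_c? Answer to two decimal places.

Critical incidence: sin θ_c = V₁/V₂ = 1.924/6.272 = 0.3068.
θ_c = arcsin 0.3068 = 17.86°.

17.86°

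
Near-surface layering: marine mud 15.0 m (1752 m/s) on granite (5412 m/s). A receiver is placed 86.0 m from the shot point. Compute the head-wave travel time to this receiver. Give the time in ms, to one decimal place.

t = x/V₂ + 2h·√(V₂²−V₁²)/(V₁V₂).
√(V₂²−V₁²) = √(5412²−1752²) = 5120.6 m/s; delay term = 2·15.0·5120.6/(1752·5412) = 0.01620 s.
t = 86.0/5412 + 0.01620 = 0.03209 s.

32.1 ms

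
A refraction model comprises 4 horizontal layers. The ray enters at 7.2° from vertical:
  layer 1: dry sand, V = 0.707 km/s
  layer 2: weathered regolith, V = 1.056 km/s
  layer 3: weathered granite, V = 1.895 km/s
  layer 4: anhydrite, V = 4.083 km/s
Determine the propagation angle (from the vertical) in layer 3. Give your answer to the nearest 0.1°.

Snell's law across each interface conserves sin θ / V, so sin θ_3 = V_3·sin θ₁/V₁.
sin θ_3 = 1.895 × sin 7.2° / 0.707 = 0.3359.
θ_3 = 19.63° from the vertical.

19.6°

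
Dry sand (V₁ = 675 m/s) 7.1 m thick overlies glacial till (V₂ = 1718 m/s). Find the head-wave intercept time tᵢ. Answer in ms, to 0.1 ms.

19.3 ms

θ_c = arcsin(V₁/V₂) = arcsin(675/1718) = 23.13°; cos θ_c = 0.9196.
tᵢ = 2h·cos θ_c / V₁ = 2·7.1·0.9196 / 675 = 0.01935 s.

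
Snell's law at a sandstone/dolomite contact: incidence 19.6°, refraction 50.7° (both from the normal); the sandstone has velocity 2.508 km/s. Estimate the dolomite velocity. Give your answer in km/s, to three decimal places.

sin 19.6° = 0.3355; sin 50.7° = 0.7738.
V₂ = V₁·(sin θ₂/sin θ₁) = 2.508·(0.7738/0.3355) = 5.786 km/s.

5.786 km/s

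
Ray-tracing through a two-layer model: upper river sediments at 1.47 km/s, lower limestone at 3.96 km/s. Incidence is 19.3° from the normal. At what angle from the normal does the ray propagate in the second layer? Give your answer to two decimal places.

62.92°

Snell's law: sin θ₂ = (V₂/V₁)·sin θ₁ = (3.96/1.47)·sin 19.3° = 0.8904.
θ₂ = arcsin 0.8904 = 62.92° from the normal.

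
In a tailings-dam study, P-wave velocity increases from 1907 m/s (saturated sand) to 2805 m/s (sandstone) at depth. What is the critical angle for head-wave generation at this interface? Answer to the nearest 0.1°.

Critical incidence: sin θ_c = V₁/V₂ = 1907/2805 = 0.6799.
θ_c = arcsin 0.6799 = 42.83°.

42.8°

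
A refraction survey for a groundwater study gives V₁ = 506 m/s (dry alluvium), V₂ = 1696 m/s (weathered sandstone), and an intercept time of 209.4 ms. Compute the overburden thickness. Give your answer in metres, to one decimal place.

55.5 m

h = tᵢ·V₁·V₂ / (2·√(V₂²−V₁²)).
√(V₂²−V₁²) = √(1696² − 506²) = 1618.8 m/s.
h = 0.2094 s × 506 × 1696 / (2 × 1618.8) = 55.51 m.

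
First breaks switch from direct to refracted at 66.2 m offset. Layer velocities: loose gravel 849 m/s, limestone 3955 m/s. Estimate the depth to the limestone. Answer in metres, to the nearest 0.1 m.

26.6 m

x_cross = 2h·√((V₂+V₁)/(V₂−V₁)) → h = x_cross / (2·√((V₂+V₁)/(V₂−V₁))).
√((V₂+V₁)/(V₂−V₁)) = √((3955+849)/(3955−849)) = 1.2437.
h = 66.2 / (2·1.2437) = 26.62 m.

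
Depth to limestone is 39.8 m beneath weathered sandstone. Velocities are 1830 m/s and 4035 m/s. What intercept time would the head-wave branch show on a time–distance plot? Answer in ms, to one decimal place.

38.8 ms

θ_c = arcsin(V₁/V₂) = arcsin(1830/4035) = 26.97°; cos θ_c = 0.8912.
tᵢ = 2h·cos θ_c / V₁ = 2·39.8·0.8912 / 1830 = 0.03877 s.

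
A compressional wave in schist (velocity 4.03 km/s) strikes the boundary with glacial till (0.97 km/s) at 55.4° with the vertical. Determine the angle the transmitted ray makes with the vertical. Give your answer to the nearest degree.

sin θ₁/V₁ = sin θ₂/V₂ ⇒ sin θ₂ = 0.97·sin 55.4°/4.03 = 0.97·0.8231/4.03 = 0.1981.
θ₂ = sin⁻¹(0.1981) = 11.43° (from vertical).

11°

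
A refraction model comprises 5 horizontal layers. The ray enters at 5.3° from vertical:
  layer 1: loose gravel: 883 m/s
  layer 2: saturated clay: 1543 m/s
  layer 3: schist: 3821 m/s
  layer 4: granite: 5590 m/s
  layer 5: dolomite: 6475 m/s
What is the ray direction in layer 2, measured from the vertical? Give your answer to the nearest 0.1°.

9.3°

Ray parameter p = sin 5.3° / 883 = 1.0461e-04 s/m.
sin θ_2 = p·V_2 = 1.0461e-04 × 1543 = 0.1614.
θ_2 = 9.29° from the vertical.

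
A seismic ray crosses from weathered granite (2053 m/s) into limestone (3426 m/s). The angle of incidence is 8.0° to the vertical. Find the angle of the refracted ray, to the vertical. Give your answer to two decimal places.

13.43°

Snell's law: sin θ₂ = (V₂/V₁)·sin θ₁ = (3426/2053)·sin 8.0° = 0.2322.
θ₂ = arcsin 0.2322 = 13.43° from the normal.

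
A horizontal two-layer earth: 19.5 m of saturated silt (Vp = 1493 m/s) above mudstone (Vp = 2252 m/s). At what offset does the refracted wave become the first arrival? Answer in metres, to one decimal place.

x_cross = 2h·√((V₂+V₁)/(V₂−V₁)).
(V₂+V₁)/(V₂−V₁) = (2252+1493)/(2252−1493) = 4.9341; √ = 2.2213.
x_cross = 2·19.5·2.2213 = 86.63 m.

86.6 m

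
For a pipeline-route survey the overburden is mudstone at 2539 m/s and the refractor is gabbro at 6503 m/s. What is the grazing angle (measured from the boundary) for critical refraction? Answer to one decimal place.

67.0°

Critical incidence: sin θ_c = V₁/V₂ = 2539/6503 = 0.3904.
θ_c = arcsin 0.3904 = 22.98°.
Measured from the interface: 90° − 22.98° = 67.02°.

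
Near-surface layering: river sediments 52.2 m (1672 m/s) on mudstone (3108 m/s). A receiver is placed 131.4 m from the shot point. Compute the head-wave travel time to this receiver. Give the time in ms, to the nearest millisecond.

95 ms

t = x/V₂ + 2h·√(V₂²−V₁²)/(V₁V₂).
√(V₂²−V₁²) = √(3108²−1672²) = 2619.9 m/s; delay term = 2·52.2·2619.9/(1672·3108) = 0.05263 s.
t = 131.4/3108 + 0.05263 = 0.09491 s.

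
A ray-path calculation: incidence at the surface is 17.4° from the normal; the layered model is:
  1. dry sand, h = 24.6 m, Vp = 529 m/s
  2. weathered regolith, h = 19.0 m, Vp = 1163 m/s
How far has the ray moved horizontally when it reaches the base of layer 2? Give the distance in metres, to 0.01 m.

24.29 m

p = sin θ₁/V₁ = sin 17.4°/529 = 5.6529e-04 s/m is conserved through the stack.
Layer 1: θ = 17.40°; offset = 24.6·tan 17.40° = 7.7092 m.
Layer 2: sin θ = p·1163 = 0.6574 → θ = 41.10°; offset = 19.0·tan 41.10° = 16.5775 m.
Total horizontal offset = 24.2867 m.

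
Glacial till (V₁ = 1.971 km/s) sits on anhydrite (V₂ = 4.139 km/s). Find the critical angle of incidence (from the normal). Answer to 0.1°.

28.4°

Critical incidence: sin θ_c = V₁/V₂ = 1.971/4.139 = 0.4762.
θ_c = arcsin 0.4762 = 28.44°.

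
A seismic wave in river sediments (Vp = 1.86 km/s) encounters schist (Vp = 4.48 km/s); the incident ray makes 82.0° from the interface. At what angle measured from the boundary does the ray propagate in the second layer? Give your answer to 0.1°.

Angle from the normal: 90° − 82.0° = 8.0°.
Snell's law: sin θ₂ = (V₂/V₁)·sin θ₁ = (4.48/1.86)·sin 8.0° = 0.3352.
θ₂ = sin⁻¹(0.3352) = 19.59° (from vertical).
From the interface: 90° − 19.59° = 70.41°.

70.4°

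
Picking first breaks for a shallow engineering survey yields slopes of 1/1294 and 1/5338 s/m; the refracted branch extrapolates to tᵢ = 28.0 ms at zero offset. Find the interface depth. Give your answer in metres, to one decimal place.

h = tᵢ·V₁·V₂ / (2·√(V₂²−V₁²)).
√(V₂²−V₁²) = √(5338² − 1294²) = 5178.8 m/s.
h = 0.028 s × 1294 × 5338 / (2 × 5178.8) = 18.67 m.

18.7 m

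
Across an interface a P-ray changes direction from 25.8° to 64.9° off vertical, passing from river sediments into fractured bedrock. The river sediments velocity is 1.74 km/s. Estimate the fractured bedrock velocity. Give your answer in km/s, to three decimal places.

sin 25.8° = 0.4352; sin 64.9° = 0.9056.
V₂ = V₁·(sin θ₂/sin θ₁) = 1.74·(0.9056/0.4352) = 3.620 km/s.

3.620 km/s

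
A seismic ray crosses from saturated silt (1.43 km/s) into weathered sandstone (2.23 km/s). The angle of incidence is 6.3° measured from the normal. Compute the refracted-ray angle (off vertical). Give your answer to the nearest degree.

sin θ₁/V₁ = sin θ₂/V₂ ⇒ sin θ₂ = 2.23·sin 6.3°/1.43 = 2.23·0.1097/1.43 = 0.1711.
θ₂ = arcsin 0.1711 = 9.85° from the normal.

10°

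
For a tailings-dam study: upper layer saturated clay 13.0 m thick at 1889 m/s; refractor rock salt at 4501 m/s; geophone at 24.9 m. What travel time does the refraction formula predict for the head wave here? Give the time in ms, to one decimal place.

18.0 ms

θ_c = arcsin(V₁/V₂) = arcsin(1889/4501) = 24.81°, cos θ_c = 0.9077.
Intercept time tᵢ = 2h cos θ_c / V₁ = 2·13.0·0.9077/1889 = 0.01249 s.
t = x/V₂ + tᵢ = 24.9/4501 + 0.01249 = 0.01803 s.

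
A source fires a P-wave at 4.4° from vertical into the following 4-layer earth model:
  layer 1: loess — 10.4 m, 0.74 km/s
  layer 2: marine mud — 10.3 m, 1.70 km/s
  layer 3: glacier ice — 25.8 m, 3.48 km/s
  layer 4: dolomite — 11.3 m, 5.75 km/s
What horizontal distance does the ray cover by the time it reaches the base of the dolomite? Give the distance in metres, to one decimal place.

p = sin θ₁/V₁ = sin 4.4°/0.74 = 1.0367e-01 s/km is conserved through the stack.
Layer 1: θ = 4.40°; offset = 10.4·tan 4.40° = 0.800 m.
Layer 2: sin θ = p·1.70 = 0.1762 → θ = 10.15°; offset = 10.3·tan 10.15° = 1.844 m.
Layer 3: sin θ = p·3.48 = 0.3608 → θ = 21.15°; offset = 25.8·tan 21.15° = 9.981 m.
Layer 4: sin θ = p·5.75 = 0.5961 → θ = 36.59°; offset = 11.3·tan 36.59° = 8.390 m.
Total horizontal offset = 21.015 m.

21.0 m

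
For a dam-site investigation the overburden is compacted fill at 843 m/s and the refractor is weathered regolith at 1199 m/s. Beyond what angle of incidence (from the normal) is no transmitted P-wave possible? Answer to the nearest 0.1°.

At critical incidence the refracted ray runs along the interface (θ₂ = 90°), so sin θ_c = V₁/V₂.
θ_c = arcsin(843/1199) = arcsin 0.7031 = 44.68°.

44.7°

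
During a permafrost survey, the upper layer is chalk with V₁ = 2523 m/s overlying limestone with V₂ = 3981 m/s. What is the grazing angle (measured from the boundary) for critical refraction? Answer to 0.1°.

50.7°

At critical incidence the refracted ray runs along the interface (θ₂ = 90°), so sin θ_c = V₁/V₂.
θ_c = arcsin(2523/3981) = arcsin 0.6338 = 39.33°.
Measured from the interface: 90° − 39.33° = 50.67°.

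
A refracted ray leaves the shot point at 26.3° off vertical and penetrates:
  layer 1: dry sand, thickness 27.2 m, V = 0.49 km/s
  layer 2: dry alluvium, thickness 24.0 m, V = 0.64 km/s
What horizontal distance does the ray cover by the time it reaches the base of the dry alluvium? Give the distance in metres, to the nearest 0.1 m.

Apply Snell's law at each interface; in layer i the horizontal offset is hᵢ·tan θᵢ.
Layer 1: θ = 26.30°; offset = 27.2·tan 26.30° = 13.443 m.
Layer 2: sin θ = 0.64·sin 26.3°/0.49 = 0.5787, θ = 35.36°; offset = 24.0·tan 35.36° = 17.030 m.
Summing the layer offsets gives 30.473 m.

30.5 m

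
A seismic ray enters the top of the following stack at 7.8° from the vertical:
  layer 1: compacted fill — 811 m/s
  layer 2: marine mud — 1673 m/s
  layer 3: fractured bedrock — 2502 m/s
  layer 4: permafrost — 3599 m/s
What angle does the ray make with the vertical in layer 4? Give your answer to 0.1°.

Ray parameter p = sin 7.8° / 811 = 1.6734e-04 s/m.
sin θ_4 = p·V_4 = 1.6734e-04 × 3599 = 0.6023.
θ_4 = arcsin 0.6023 = 37.03°.

37.0°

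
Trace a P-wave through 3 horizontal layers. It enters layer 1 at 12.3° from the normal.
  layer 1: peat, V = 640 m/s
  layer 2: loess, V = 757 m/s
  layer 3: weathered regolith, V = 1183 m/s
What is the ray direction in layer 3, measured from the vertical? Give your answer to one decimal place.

Snell's law across each interface conserves sin θ / V, so sin θ_3 = V_3·sin θ₁/V₁.
sin θ_3 = 1183 × sin 12.3° / 640 = 0.3938.
θ_3 = arcsin 0.3938 = 23.19°.

23.2°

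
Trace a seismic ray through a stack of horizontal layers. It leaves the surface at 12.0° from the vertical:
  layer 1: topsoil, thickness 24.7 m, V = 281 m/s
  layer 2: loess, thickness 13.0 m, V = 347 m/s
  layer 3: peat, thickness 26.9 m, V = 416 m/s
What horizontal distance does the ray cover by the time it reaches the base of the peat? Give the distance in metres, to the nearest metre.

p = sin θ₁/V₁ = sin 12.0°/281 = 7.3990e-04 s/m is conserved through the stack.
Layer 1: θ = 12.00°; offset = 24.7·tan 12.00° = 5.250 m.
Layer 2: sin θ = p·347 = 0.2567 → θ = 14.88°; offset = 13.0·tan 14.88° = 3.453 m.
Layer 3: sin θ = p·416 = 0.3078 → θ = 17.93°; offset = 26.9·tan 17.93° = 8.702 m.
Σ offsets = 17.406 m.

17 m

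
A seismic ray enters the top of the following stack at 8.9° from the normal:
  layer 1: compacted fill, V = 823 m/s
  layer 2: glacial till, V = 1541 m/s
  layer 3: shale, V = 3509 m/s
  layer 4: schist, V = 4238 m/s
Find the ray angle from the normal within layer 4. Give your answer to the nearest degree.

53°

Snell's law across each interface conserves sin θ / V, so sin θ_4 = V_4·sin θ₁/V₁.
sin θ_4 = 4238 × sin 8.9° / 823 = 0.7967.
θ_4 = arcsin 0.7967 = 52.81°.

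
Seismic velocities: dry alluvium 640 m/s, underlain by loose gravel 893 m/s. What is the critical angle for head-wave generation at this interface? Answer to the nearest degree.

46°

At critical incidence the refracted ray runs along the interface (θ₂ = 90°), so sin θ_c = V₁/V₂.
θ_c = arcsin(640/893) = arcsin 0.7167 = 45.78°.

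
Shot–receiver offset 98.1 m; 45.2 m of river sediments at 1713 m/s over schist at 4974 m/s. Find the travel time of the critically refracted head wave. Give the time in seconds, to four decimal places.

0.0693 s

θ_c = arcsin(V₁/V₂) = arcsin(1713/4974) = 20.14°, cos θ_c = 0.9388.
Intercept time tᵢ = 2h cos θ_c / V₁ = 2·45.2·0.9388/1713 = 0.04954 s.
t = x/V₂ + tᵢ = 98.1/4974 + 0.04954 = 0.06927 s.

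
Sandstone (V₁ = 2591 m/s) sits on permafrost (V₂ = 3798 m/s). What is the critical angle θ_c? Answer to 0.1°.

Critical incidence: sin θ_c = V₁/V₂ = 2591/3798 = 0.6822.
θ_c = arcsin 0.6822 = 43.02°.

43.0°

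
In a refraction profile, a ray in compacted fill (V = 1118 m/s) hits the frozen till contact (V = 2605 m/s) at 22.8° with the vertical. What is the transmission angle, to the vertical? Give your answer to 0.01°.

sin θ₁/V₁ = sin θ₂/V₂ ⇒ sin θ₂ = 2605·sin 22.8°/1118 = 2605·0.3875/1118 = 0.9029.
θ₂ = sin⁻¹(0.9029) = 64.55° (from vertical).

64.55°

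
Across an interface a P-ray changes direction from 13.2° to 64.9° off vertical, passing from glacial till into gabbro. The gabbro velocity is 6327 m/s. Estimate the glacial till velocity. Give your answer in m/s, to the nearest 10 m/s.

1600 m/s

sin 13.2° = 0.2284; sin 64.9° = 0.9056.
V₁ = V₂·(sin θ₁/sin θ₂) = 6327·(0.2284/0.9056) = 1595.43 m/s.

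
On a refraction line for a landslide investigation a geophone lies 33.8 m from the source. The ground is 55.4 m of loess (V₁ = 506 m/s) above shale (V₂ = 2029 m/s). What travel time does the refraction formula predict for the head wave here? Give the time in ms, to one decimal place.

t = x/V₂ + 2h·√(V₂²−V₁²)/(V₁V₂).
√(V₂²−V₁²) = √(2029²−506²) = 1964.9 m/s; delay term = 2·55.4·1964.9/(506·2029) = 0.21205 s.
t = 33.8/2029 + 0.21205 = 0.22871 s.

228.7 ms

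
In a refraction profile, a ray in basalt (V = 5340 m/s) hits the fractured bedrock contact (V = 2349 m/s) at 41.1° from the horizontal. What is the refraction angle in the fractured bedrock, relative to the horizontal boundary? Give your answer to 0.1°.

70.6°

Angle from the normal: 90° − 41.1° = 48.9°.
Snell's law: sin θ₂ = (V₂/V₁)·sin θ₁ = (2349/5340)·sin 48.9° = 0.3315.
θ₂ = arcsin 0.3315 = 19.36° from the normal.
From the interface: 90° − 19.36° = 70.64°.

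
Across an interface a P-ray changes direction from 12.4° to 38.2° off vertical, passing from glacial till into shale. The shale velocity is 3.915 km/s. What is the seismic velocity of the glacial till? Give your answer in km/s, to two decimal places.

1.36 km/s

Snell's law: sin 12.4°/V₁ = sin 38.2°/V₂.
V₁ = V₂·sin 12.4°/sin 38.2° = 3.915 × 0.3472 = 1.36 km/s.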